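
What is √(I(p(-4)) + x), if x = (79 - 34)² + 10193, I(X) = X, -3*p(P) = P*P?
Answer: √109914/3 ≈ 110.51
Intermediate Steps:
p(P) = -P²/3 (p(P) = -P*P/3 = -P²/3)
x = 12218 (x = 45² + 10193 = 2025 + 10193 = 12218)
√(I(p(-4)) + x) = √(-⅓*(-4)² + 12218) = √(-⅓*16 + 12218) = √(-16/3 + 12218) = √(36638/3) = √109914/3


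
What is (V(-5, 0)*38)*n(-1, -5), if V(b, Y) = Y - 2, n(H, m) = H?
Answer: 76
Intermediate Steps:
V(b, Y) = -2 + Y
(V(-5, 0)*38)*n(-1, -5) = ((-2 + 0)*38)*(-1) = -2*38*(-1) = -76*(-1) = 76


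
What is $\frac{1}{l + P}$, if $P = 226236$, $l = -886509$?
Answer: $- \frac{1}{660273} \approx -1.5145 \cdot 10^{-6}$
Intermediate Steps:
$\frac{1}{l + P} = \frac{1}{-886509 + 226236} = \frac{1}{-660273} = - \frac{1}{660273}$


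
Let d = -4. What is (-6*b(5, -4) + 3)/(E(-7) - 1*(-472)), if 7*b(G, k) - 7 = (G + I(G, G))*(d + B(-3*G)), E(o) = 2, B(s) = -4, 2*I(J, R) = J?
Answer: 113/1106 ≈ 0.10217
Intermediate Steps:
I(J, R) = J/2
b(G, k) = 1 - 12*G/7 (b(G, k) = 1 + ((G + G/2)*(-4 - 4))/7 = 1 + ((3*G/2)*(-8))/7 = 1 + (-12*G)/7 = 1 - 12*G/7)
(-6*b(5, -4) + 3)/(E(-7) - 1*(-472)) = (-6*(1 - 12/7*5) + 3)/(2 - 1*(-472)) = (-6*(1 - 60/7) + 3)/(2 + 472) = (-6*(-53/7) + 3)/474 = (318/7 + 3)*(1/474) = (339/7)*(1/474) = 113/1106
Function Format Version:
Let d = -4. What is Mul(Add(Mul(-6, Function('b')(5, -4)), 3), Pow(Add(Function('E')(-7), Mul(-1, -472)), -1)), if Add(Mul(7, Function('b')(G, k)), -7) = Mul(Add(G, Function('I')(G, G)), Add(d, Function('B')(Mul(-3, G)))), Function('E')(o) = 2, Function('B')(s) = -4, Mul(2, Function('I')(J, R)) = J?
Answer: Rational(113, 1106) ≈ 0.10217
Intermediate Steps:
Function('I')(J, R) = Mul(Rational(1, 2), J)
Function('b')(G, k) = Add(1, Mul(Rational(-12, 7), G)) (Function('b')(G, k) = Add(1, Mul(Rational(1, 7), Mul(Add(G, Mul(Rational(1, 2), G)), Add(-4, -4)))) = Add(1, Mul(Rational(1, 7), Mul(Mul(Rational(3, 2), G), -8))) = Add(1, Mul(Rational(1, 7), Mul(-12, G))) = Add(1, Mul(Rational(-12, 7), G)))
Mul(Add(Mul(-6, Function('b')(5, -4)), 3), Pow(Add(Function('E')(-7), Mul(-1, -472)), -1)) = Mul(Add(Mul(-6, Add(1, Mul(Rational(-12, 7), 5))), 3), Pow(Add(2, Mul(-1, -472)), -1)) = Mul(Add(Mul(-6, Add(1, Rational(-60, 7))), 3), Pow(Add(2, 472), -1)) = Mul(Add(Mul(-6, Rational(-53, 7)), 3), Pow(474, -1)) = Mul(Add(Rational(318, 7), 3), Rational(1, 474)) = Mul(Rational(339, 7), Rational(1, 474)) = Rational(113, 1106)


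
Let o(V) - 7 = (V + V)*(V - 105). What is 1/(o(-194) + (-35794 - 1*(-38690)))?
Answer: 1/118915 ≈ 8.4094e-6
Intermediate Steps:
o(V) = 7 + 2*V*(-105 + V) (o(V) = 7 + (V + V)*(V - 105) = 7 + (2*V)*(-105 + V) = 7 + 2*V*(-105 + V))
1/(o(-194) + (-35794 - 1*(-38690))) = 1/((7 - 210*(-194) + 2*(-194)**2) + (-35794 - 1*(-38690))) = 1/((7 + 40740 + 2*37636) + (-35794 + 38690)) = 1/((7 + 40740 + 75272) + 2896) = 1/(116019 + 2896) = 1/118915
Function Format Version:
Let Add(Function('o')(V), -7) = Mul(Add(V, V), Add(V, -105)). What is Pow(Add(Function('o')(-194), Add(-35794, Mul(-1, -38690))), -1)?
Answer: Rational(1, 118915) ≈ 8.4094e-6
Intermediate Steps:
Function('o')(V) = Add(7, Mul(2, V, Add(-105, V))) (Function('o')(V) = Add(7, Mul(Add(V, V), Add(V, -105))) = Add(7, Mul(Mul(2, V), Add(-105, V))) = Add(7, Mul(2, V, Add(-105, V))))
Pow(Add(Function('o')(-194), Add(-35794, Mul(-1, -38690))), -1) = Pow(Add(Add(7, Mul(-210, -194), Mul(2, Pow(-194, 2))), Add(-35794, Mul(-1, -38690))), -1) = Pow(Add(Add(7, 40740, Mul(2, 37636)), Add(-35794, 38690)), -1) = Pow(Add(Add(7, 40740, 75272), 2896), -1) = Pow(Add(116019, 2896), -1) = Pow(118915, -1) = Rational(1, 118915)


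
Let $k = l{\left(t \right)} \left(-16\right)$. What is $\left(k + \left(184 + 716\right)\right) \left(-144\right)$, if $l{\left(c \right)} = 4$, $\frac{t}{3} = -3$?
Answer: $-120384$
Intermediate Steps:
$t = -9$ ($t = 3 \left(-3\right) = -9$)
$k = -64$ ($k = 4 \left(-16\right) = -64$)
$\left(k + \left(184 + 716\right)\right) \left(-144\right) = \left(-64 + \left(184 + 716\right)\right) \left(-144\right) = \left(-64 + 900\right) \left(-144\right) = 836 \left(-144\right) = -120384$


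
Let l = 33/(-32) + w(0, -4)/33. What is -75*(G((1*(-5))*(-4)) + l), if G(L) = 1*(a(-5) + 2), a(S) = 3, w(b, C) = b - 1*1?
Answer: -103975/352 ≈ -295.38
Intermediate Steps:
w(b, C) = -1 + b (w(b, C) = b - 1 = -1 + b)
l = -1121/1056 (l = 33/(-32) + (-1 + 0)/33 = 33*(-1/32) - 1*1/33 = -33/32 - 1/33 = -1121/1056 ≈ -1.0616)
G(L) = 5 (G(L) = 1*(3 + 2) = 1*5 = 5)
-75*(G((1*(-5))*(-4)) + l) = -75*(5 - 1121/1056) = -75*4159/1056 = -103975/352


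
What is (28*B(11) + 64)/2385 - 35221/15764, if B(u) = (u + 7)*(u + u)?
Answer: 91798043/37597140 ≈ 2.4416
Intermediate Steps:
B(u) = 2*u*(7 + u) (B(u) = (7 + u)*(2*u) = 2*u*(7 + u))
(28*B(11) + 64)/2385 - 35221/15764 = (28*(2*11*(7 + 11)) + 64)/2385 - 35221/15764 = (28*(2*11*18) + 64)*(1/2385) - 35221*1/15764 = (28*396 + 64)*(1/2385) - 35221/15764 = (11088 + 64)*(1/2385) - 35221/15764 = 11152*(1/2385) - 35221/15764 = 11152/2385 - 35221/15764 = 91798043/37597140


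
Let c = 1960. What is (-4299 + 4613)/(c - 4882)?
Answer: -157/1461 ≈ -0.10746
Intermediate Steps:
(-4299 + 4613)/(c - 4882) = (-4299 + 4613)/(1960 - 4882) = 314/(-2922) = 314*(-1/2922) = -157/1461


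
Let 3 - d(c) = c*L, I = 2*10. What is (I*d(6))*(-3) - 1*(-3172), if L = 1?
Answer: 3352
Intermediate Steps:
I = 20
d(c) = 3 - c
(I*d(6))*(-3) - 1*(-3172) = (20*(3 - 1*6))*(-3) - 1*(-3172) = (20*(3 - 6))*(-3) + 3172 = (20*(-3))*(-3) + 3172 = -60*(-3) + 3172 = 180 + 3172 = 3352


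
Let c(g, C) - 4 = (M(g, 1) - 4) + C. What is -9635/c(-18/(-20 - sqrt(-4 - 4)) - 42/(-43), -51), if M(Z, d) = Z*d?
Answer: 414305*(sqrt(2) - 10*I)/(9*(-2347*I + 239*sqrt(2))) ≈ 196.07 - 0.49787*I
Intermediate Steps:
c(g, C) = C + g (c(g, C) = 4 + ((g*1 - 4) + C) = 4 + ((g - 4) + C) = 4 + ((-4 + g) + C) = 4 + (-4 + C + g) = C + g)
-9635/c(-18/(-20 - sqrt(-4 - 4)) - 42/(-43), -51) = -9635/(-51 + (-18/(-20 - sqrt(-4 - 4)) - 42/(-43))) = -9635/(-51 + (-18/(-20 - sqrt(-8)) - 42*(-1/43))) = -9635/(-51 + (-18/(-20 - 2*I*sqrt(2)) + 42/43)) = -9635/(-51 + (42/43 - 18/(-20 - 2*I*sqrt(2)))) = -9635/(-2151/43 - 18/(-20 - 2*I*sqrt(2)))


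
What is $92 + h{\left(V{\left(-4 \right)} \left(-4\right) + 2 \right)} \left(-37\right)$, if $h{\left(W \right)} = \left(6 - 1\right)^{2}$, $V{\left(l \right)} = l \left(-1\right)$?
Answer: $-833$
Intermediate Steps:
$V{\left(l \right)} = - l$
$h{\left(W \right)} = 25$ ($h{\left(W \right)} = 5^{2} = 25$)
$92 + h{\left(V{\left(-4 \right)} \left(-4\right) + 2 \right)} \left(-37\right) = 92 + 25 \left(-37\right) = 92 - 925 = -833$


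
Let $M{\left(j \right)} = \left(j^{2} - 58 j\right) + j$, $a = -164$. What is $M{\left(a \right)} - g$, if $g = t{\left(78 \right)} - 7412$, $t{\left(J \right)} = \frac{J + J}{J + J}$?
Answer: $43655$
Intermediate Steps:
$t{\left(J \right)} = 1$ ($t{\left(J \right)} = \frac{2 J}{2 J} = 2 J \frac{1}{2 J} = 1$)
$M{\left(j \right)} = j^{2} - 57 j$
$g = -7411$ ($g = 1 - 7412 = -7411$)
$M{\left(a \right)} - g = - 164 \left(-57 - 164\right) - -7411 = \left(-164\right) \left(-221\right) + 7411 = 36244 + 7411 = 43655$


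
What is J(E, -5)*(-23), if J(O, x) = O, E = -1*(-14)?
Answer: -322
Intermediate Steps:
E = 14
J(E, -5)*(-23) = 14*(-23) = -322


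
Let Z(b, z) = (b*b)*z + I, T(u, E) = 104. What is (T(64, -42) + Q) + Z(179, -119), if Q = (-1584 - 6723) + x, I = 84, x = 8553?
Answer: -3812445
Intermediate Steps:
Q = 246 (Q = (-1584 - 6723) + 8553 = -8307 + 8553 = 246)
Z(b, z) = 84 + z*b² (Z(b, z) = (b*b)*z + 84 = b²*z + 84 = z*b² + 84 = 84 + z*b²)
(T(64, -42) + Q) + Z(179, -119) = (104 + 246) + (84 - 119*179²) = 350 + (84 - 119*32041) = 350 + (84 - 3812879) = 350 - 3812795 = -3812445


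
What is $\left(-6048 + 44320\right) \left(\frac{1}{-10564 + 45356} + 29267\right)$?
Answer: $\frac{4871343712560}{4349} \approx 1.1201 \cdot 10^{9}$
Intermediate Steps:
$\left(-6048 + 44320\right) \left(\frac{1}{-10564 + 45356} + 29267\right) = 38272 \left(\frac{1}{34792} + 29267\right) = 38272 \cdot \frac{1018257465}{34792} = \frac{4871343712560}{4349}$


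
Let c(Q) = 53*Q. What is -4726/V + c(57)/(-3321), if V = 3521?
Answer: -8777329/3897747 ≈ -2.2519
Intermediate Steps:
-4726/V + c(57)/(-3321) = -4726/3521 + (53*57)/(-3321) = -4726*1/3521 + 3021*(-1/3321) = -4726/3521 - 1007/1107 = -8777329/3897747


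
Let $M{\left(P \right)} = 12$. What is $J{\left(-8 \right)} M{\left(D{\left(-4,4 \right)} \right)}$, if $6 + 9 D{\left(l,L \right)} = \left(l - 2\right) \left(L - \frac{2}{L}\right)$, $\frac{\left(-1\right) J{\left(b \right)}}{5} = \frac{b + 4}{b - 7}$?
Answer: $-16$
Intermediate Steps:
$J{\left(b \right)} = - \frac{5 \left(4 + b\right)}{-7 + b}$ ($J{\left(b \right)} = - 5 \frac{b + 4}{b - 7} = - 5 \frac{4 + b}{-7 + b} = - \frac{5 \left(4 + b\right)}{-7 + b}$)
$D{\left(l,L \right)} = - \frac{2}{3} + \frac{\left(-2 + l\right) \left(L - \frac{2}{L}\right)}{9}$ ($D{\left(l,L \right)} = - \frac{2}{3} + \frac{\left(l - 2\right) \left(L - \frac{2}{L}\right)}{9} = - \frac{2}{3} + \frac{\left(-2 + l\right) \left(L - \frac{2}{L}\right)}{9}$)
$J{\left(-8 \right)} M{\left(D{\left(-4,4 \right)} \right)} = \frac{5 \left(-4 - -8\right)}{-7 - 8} \cdot 12 = \frac{5 \left(-4 + 8\right)}{-15} \cdot 12 = 5 \left(- \frac{1}{15}\right) 4 \cdot 12 = \left(- \frac{4}{3}\right) 12 = -16$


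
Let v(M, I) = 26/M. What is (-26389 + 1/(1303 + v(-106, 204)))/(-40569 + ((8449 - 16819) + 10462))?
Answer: 1822054841/2656682942 ≈ 0.68584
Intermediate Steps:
(-26389 + 1/(1303 + v(-106, 204)))/(-40569 + ((8449 - 16819) + 10462)) = (-26389 + 1/(1303 + 26/(-106)))/(-40569 + ((8449 - 16819) + 10462)) = (-26389 + 1/(1303 + 26*(-1/106)))/(-40569 + (-8370 + 10462)) = (-26389 + 1/(1303 - 13/53))/(-40569 + 2092) = (-26389 + 1/(69046/53))/(-38477) = (-26389 + 53/69046)*(-1/38477) = -1822054841/69046*(-1/38477) = 1822054841/2656682942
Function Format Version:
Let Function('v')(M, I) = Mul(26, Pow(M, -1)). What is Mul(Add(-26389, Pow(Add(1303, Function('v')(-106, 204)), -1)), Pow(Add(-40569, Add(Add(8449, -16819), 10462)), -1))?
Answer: Rational(1822054841, 2656682942) ≈ 0.68584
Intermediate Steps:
Mul(Add(-26389, Pow(Add(1303, Function('v')(-106, 204)), -1)), Pow(Add(-40569, Add(Add(8449, -16819), 10462)), -1)) = Mul(Add(-26389, Pow(Add(1303, Mul(26, Pow(-106, -1))), -1)), Pow(Add(-40569, Add(Add(8449, -16819), 10462)), -1)) = Mul(Add(-26389, Pow(Add(1303, Mul(26, Rational(-1, 106))), -1)), Pow(Add(-40569, Add(-8370, 10462)), -1)) = Mul(Add(-26389, Pow(Add(1303, Rational(-13, 53)), -1)), Pow(Add(-40569, 2092), -1)) = Mul(Add(-26389, Pow(Rational(69046, 53), -1)), Pow(-38477, -1)) = Mul(Add(-26389, Rational(53, 69046)), Rational(-1, 38477)) = Mul(Rational(-1822054841, 69046), Rational(-1, 38477)) = Rational(1822054841, 2656682942)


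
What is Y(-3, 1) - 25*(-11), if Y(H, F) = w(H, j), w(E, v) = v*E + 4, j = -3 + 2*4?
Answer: 264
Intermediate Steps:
j = 5 (j = -3 + 8 = 5)
w(E, v) = 4 + E*v (w(E, v) = E*v + 4 = 4 + E*v)
Y(H, F) = 4 + 5*H (Y(H, F) = 4 + H*5 = 4 + 5*H)
Y(-3, 1) - 25*(-11) = (4 + 5*(-3)) - 25*(-11) = (4 - 15) + 275 = -11 + 275 = 264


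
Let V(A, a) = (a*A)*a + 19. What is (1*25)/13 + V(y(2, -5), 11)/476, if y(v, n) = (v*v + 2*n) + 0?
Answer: 387/884 ≈ 0.43778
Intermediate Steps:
y(v, n) = v**2 + 2*n (y(v, n) = (v**2 + 2*n) + 0 = v**2 + 2*n)
V(A, a) = 19 + A*a**2 (V(A, a) = (A*a)*a + 19 = A*a**2 + 19 = 19 + A*a**2)
(1*25)/13 + V(y(2, -5), 11)/476 = (1*25)/13 + (19 + (2**2 + 2*(-5))*11**2)/476 = 25*(1/13) + (19 + (4 - 10)*121)*(1/476) = 25/13 + (19 - 6*121)*(1/476) = 25/13 + (19 - 726)*(1/476) = 25/13 - 707*1/476 = 25/13 - 101/68 = 387/884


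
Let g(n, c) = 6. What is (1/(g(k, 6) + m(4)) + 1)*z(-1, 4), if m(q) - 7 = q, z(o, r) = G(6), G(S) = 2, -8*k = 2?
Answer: 36/17 ≈ 2.1176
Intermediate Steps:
k = -¼ (k = -⅛*2 = -¼ ≈ -0.25000)
z(o, r) = 2
m(q) = 7 + q
(1/(g(k, 6) + m(4)) + 1)*z(-1, 4) = (1/(6 + (7 + 4)) + 1)*2 = (1/(6 + 11) + 1)*2 = (1/17 + 1)*2 = (18/17)*2 = 36/17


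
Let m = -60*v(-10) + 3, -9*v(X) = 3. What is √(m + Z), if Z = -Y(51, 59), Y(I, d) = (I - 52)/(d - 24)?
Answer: √28210/35 ≈ 4.7988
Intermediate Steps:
Y(I, d) = (-52 + I)/(-24 + d)
v(X) = -⅓ (v(X) = -⅑*3 = -⅓)
Z = 1/35 (Z = -(-52 + 51)/(-24 + 59) = -(-1)/35 = -1*(-1/35) = 1/35 ≈ 0.028571)
m = 23 (m = -60*(-⅓) + 3 = 20 + 3 = 23)
√(m + Z) = √(23 + 1/35) = √(806/35) = √28210/35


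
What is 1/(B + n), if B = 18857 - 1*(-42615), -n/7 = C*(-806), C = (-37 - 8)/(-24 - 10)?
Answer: 17/1171969 ≈ 1.4506e-5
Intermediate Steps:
C = 45/34 (C = -45/(-34) = -45*(-1/34) = 45/34 ≈ 1.3235)
n = 126945/17 (n = -315*(-806)/34 = -7*(-18135/17) = 126945/17 ≈ 7467.4)
B = 61472 (B = 18857 + 42615 = 61472)
1/(B + n) = 1/(61472 + 126945/17) = 1/(1171969/17) = 17/1171969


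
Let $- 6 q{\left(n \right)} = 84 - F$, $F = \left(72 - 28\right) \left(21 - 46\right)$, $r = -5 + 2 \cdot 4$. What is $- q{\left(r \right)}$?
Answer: $\frac{592}{3} \approx 197.33$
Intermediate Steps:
$r = 3$ ($r = -5 + 8 = 3$)
$F = -1100$ ($F = 44 \left(-25\right) = -1100$)
$q{\left(n \right)} = - \frac{592}{3}$ ($q{\left(n \right)} = - \frac{84 - -1100}{6} = - \frac{84 + 1100}{6} = \left(- \frac{1}{6}\right) 1184 = - \frac{592}{3}$)
$- q{\left(r \right)} = \left(-1\right) \left(- \frac{592}{3}\right) = \frac{592}{3}$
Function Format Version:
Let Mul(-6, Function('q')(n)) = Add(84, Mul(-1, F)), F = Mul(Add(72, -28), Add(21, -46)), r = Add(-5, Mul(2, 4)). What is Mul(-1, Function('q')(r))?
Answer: Rational(592, 3) ≈ 197.33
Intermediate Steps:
r = 3 (r = Add(-5, 8) = 3)
F = -1100 (F = Mul(44, -25) = -1100)
Function('q')(n) = Rational(-592, 3) (Function('q')(n) = Mul(Rational(-1, 6), Add(84, Mul(-1, -1100))) = Mul(Rational(-1, 6), Add(84, 1100)) = Mul(Rational(-1, 6), 1184) = Rational(-592, 3))
Mul(-1, Function('q')(r)) = Mul(-1, Rational(-592, 3)) = Rational(592, 3)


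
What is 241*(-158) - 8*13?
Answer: -38182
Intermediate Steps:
241*(-158) - 8*13 = -38078 - 104 = -38182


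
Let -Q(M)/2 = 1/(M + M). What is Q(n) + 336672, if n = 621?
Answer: 209073311/621 ≈ 3.3667e+5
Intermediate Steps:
Q(M) = -1/M (Q(M) = -2/(M + M) = -2*1/(2*M) = -1/M)
Q(n) + 336672 = -1/621 + 336672 = 209073311/621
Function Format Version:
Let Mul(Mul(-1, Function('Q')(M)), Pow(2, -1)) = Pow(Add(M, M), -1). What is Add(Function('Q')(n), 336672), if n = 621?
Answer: Rational(209073311, 621) ≈ 3.3667e+5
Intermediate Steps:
Function('Q')(M) = Mul(-1, Pow(M, -1)) (Function('Q')(M) = Mul(-2, Pow(Add(M, M), -1)) = Mul(-2, Pow(Mul(2, M), -1)) = Mul(-2, Mul(Rational(1, 2), Pow(M, -1))) = Mul(-1, Pow(M, -1)))
Add(Function('Q')(n), 336672) = Add(Mul(-1, Pow(621, -1)), 336672) = Add(Mul(-1, Rational(1, 621)), 336672) = Add(Rational(-1, 621), 336672) = Rational(209073311, 621)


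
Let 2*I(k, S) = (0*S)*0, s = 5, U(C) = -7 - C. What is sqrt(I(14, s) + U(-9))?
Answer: sqrt(2) ≈ 1.4142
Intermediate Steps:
I(k, S) = 0 (I(k, S) = ((0*S)*0)/2 = (0*0)/2 = (1/2)*0 = 0)
sqrt(I(14, s) + U(-9)) = sqrt(0 + (-7 - 1*(-9))) = sqrt(0 + (-7 + 9)) = sqrt(0 + 2) = sqrt(2)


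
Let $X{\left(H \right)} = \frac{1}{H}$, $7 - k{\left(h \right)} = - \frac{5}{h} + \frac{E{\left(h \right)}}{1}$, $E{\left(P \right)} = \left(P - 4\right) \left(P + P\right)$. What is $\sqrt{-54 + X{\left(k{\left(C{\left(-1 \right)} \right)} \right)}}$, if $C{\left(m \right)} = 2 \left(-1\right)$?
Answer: $\frac{2 i \sqrt{20553}}{39} \approx 7.352 i$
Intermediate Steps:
$C{\left(m \right)} = -2$
$E{\left(P \right)} = 2 P \left(-4 + P\right)$ ($E{\left(P \right)} = \left(-4 + P\right) 2 P = 2 P \left(-4 + P\right)$)
$k{\left(h \right)} = 7 + \frac{5}{h} - 2 h \left(-4 + h\right)$ ($k{\left(h \right)} = 7 - \left(- \frac{5}{h} + \frac{2 h \left(-4 + h\right)}{1}\right) = 7 - \left(- \frac{5}{h} + 2 h \left(-4 + h\right) 1\right) = 7 - \left(- \frac{5}{h} + 2 h \left(-4 + h\right)\right) = 7 + \frac{5}{h} - 2 h \left(-4 + h\right)$)
$\sqrt{-54 + X{\left(k{\left(C{\left(-1 \right)} \right)} \right)}} = \sqrt{-54 + \frac{1}{\frac{1}{-2} \left(5 - 2 \left(7 - - 4 \left(-4 - 2\right)\right)\right)}} = \sqrt{-54 + \frac{1}{\left(- \frac{1}{2}\right) \left(5 - 2 \left(7 - \left(-4\right) \left(-6\right)\right)\right)}} = \sqrt{-54 + \frac{1}{\left(- \frac{1}{2}\right) \left(5 - 2 \left(7 - 24\right)\right)}} = \sqrt{-54 + \frac{1}{\left(- \frac{1}{2}\right) \left(5 - -34\right)}} = \sqrt{-54 + \frac{1}{\left(- \frac{1}{2}\right) \left(5 + 34\right)}} = \sqrt{-54 + \frac{1}{\left(- \frac{1}{2}\right) 39}} = \sqrt{-54 + \frac{1}{- \frac{39}{2}}} = \sqrt{-54 - \frac{2}{39}} = \sqrt{- \frac{2108}{39}} = \frac{2 i \sqrt{20553}}{39}$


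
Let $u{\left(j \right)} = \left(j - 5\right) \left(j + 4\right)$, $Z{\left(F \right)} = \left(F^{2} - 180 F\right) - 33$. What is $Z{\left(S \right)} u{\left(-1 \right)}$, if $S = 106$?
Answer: $141786$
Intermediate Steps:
$Z{\left(F \right)} = -33 + F^{2} - 180 F$
$u{\left(j \right)} = \left(-5 + j\right) \left(4 + j\right)$
$Z{\left(S \right)} u{\left(-1 \right)} = \left(-33 + 106^{2} - 19080\right) \left(-20 + \left(-1\right)^{2} - -1\right) = \left(-33 + 11236 - 19080\right) \left(-20 + 1 + 1\right) = \left(-7877\right) \left(-18\right) = 141786$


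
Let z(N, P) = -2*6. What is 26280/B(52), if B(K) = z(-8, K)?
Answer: -2190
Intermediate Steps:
z(N, P) = -12
B(K) = -12
26280/B(52) = 26280/(-12) = 26280*(-1/12) = -2190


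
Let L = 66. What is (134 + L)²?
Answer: 40000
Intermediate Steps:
(134 + L)² = (134 + 66)² = 200² = 40000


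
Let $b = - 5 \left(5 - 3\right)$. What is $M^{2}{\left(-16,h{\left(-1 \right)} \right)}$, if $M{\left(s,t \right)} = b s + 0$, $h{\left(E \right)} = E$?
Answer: $25600$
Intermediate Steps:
$b = -10$ ($b = \left(-5\right) 2 = -10$)
$M{\left(s,t \right)} = - 10 s$ ($M{\left(s,t \right)} = - 10 s + 0 = - 10 s$)
$M^{2}{\left(-16,h{\left(-1 \right)} \right)} = \left(\left(-10\right) \left(-16\right)\right)^{2} = 160^{2} = 25600$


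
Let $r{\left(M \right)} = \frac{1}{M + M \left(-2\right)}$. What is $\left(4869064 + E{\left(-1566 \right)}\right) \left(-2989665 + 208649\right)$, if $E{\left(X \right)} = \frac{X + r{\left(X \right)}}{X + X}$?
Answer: $- \frac{8301805213571646721}{613089} \approx -1.3541 \cdot 10^{13}$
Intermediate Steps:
$r{\left(M \right)} = - \frac{1}{M}$ ($r{\left(M \right)} = \frac{1}{M - 2 M} = \frac{1}{\left(-1\right) M} = - \frac{1}{M}$)
$E{\left(X \right)} = \frac{X - \frac{1}{X}}{2 X}$ ($E{\left(X \right)} = \frac{X - \frac{1}{X}}{X + X} = \frac{X - \frac{1}{X}}{2 X}$)
$\left(4869064 + E{\left(-1566 \right)}\right) \left(-2989665 + 208649\right) = \left(4869064 + \frac{-1 + \left(-1566\right)^{2}}{2 \cdot 2452356}\right) \left(-2989665 + 208649\right) = \left(4869064 + \frac{1}{2} \cdot \frac{1}{2452356} \left(-1 + 2452356\right)\right) \left(-2781016\right) = \left(4869064 + \frac{1}{2} \cdot \frac{1}{2452356} \cdot 2452355\right) \left(-2781016\right) = \left(4869064 + \frac{2452355}{4904712}\right) \left(-2781016\right) = \frac{23881359081923}{4904712} \left(-2781016\right) = - \frac{8301805213571646721}{613089}$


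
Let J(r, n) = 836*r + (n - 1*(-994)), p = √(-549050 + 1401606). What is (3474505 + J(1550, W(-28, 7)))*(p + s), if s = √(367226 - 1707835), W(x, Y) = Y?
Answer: 9542612*√213139 + 4771306*I*√1340609 ≈ 4.4055e+9 + 5.5244e+9*I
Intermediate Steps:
p = 2*√213139 (p = √852556 = 2*√213139 ≈ 923.34)
J(r, n) = 994 + n + 836*r (J(r, n) = 836*r + (n + 994) = 836*r + (994 + n) = 994 + n + 836*r)
s = I*√1340609 (s = √(-1340609) = I*√1340609 ≈ 1157.8*I)
(3474505 + J(1550, W(-28, 7)))*(p + s) = (3474505 + (994 + 7 + 836*1550))*(2*√213139 + I*√1340609) = (3474505 + (994 + 7 + 1295800))*(2*√213139 + I*√1340609) = (3474505 + 1296801)*(2*√213139 + I*√1340609) = 4771306*(2*√213139 + I*√1340609) = 9542612*√213139 + 4771306*I*√1340609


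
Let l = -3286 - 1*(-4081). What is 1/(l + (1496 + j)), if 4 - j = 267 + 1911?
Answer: 1/117 ≈ 0.0085470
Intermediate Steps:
l = 795 (l = -3286 + 4081 = 795)
j = -2174 (j = 4 - (267 + 1911) = 4 - 1*2178 = 4 - 2178 = -2174)
1/(l + (1496 + j)) = 1/(795 + (1496 - 2174)) = 1/(795 - 678) = 1/117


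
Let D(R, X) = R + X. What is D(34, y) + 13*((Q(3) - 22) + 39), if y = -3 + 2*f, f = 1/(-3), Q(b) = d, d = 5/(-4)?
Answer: 2821/12 ≈ 235.08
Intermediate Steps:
d = -5/4 (d = 5*(-¼) = -5/4 ≈ -1.2500)
Q(b) = -5/4
f = -⅓ ≈ -0.33333
y = -11/3 (y = -3 + 2*(-⅓) = -3 - ⅔ = -11/3 ≈ -3.6667)
D(34, y) + 13*((Q(3) - 22) + 39) = (34 - 11/3) + 13*((-5/4 - 22) + 39) = 91/3 + 13*(-93/4 + 39) = 91/3 + 13*(63/4) = 91/3 + 819/4 = 2821/12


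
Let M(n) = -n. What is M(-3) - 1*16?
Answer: -13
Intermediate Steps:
M(-3) - 1*16 = -1*(-3) - 1*16 = 3 - 16 = -13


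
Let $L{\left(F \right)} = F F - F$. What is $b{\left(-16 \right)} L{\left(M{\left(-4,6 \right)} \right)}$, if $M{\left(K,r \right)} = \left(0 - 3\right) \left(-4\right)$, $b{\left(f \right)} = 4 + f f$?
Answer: $34320$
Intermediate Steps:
$b{\left(f \right)} = 4 + f^{2}$
$M{\left(K,r \right)} = 12$ ($M{\left(K,r \right)} = \left(-3\right) \left(-4\right) = 12$)
$L{\left(F \right)} = F^{2} - F$
$b{\left(-16 \right)} L{\left(M{\left(-4,6 \right)} \right)} = \left(4 + \left(-16\right)^{2}\right) 12 \left(-1 + 12\right) = \left(4 + 256\right) 12 \cdot 11 = 260 \cdot 132 = 34320$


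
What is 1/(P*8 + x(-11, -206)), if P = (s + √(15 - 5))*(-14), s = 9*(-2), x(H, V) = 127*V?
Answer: -12073/291451938 + 28*√10/145725969 ≈ -4.0816e-5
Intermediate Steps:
s = -18
P = 252 - 14*√10 (P = (-18 + √(15 - 5))*(-14) = (-18 + √10)*(-14) = 252 - 14*√10 ≈ 207.73)
1/(P*8 + x(-11, -206)) = 1/((252 - 14*√10)*8 + 127*(-206)) = 1/((2016 - 112*√10) - 26162) = 1/(-24146 - 112*√10)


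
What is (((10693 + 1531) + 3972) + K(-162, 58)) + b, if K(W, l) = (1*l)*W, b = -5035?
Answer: 1765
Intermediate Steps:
K(W, l) = W*l (K(W, l) = l*W = W*l)
(((10693 + 1531) + 3972) + K(-162, 58)) + b = (((10693 + 1531) + 3972) - 162*58) - 5035 = ((12224 + 3972) - 9396) - 5035 = (16196 - 9396) - 5035 = 6800 - 5035 = 1765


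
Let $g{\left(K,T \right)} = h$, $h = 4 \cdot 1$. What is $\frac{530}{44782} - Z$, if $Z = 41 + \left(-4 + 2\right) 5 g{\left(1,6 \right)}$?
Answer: $- \frac{22126}{22391} \approx -0.98816$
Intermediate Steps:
$h = 4$
$g{\left(K,T \right)} = 4$
$Z = 1$ ($Z = 41 + \left(-4 + 2\right) 5 \cdot 4 = 41 + \left(-2\right) 5 \cdot 4 = 41 - 40 = 1$)
$\frac{530}{44782} - Z = \frac{530}{44782} - 1 = 530 \cdot \frac{1}{44782} - 1 = \frac{265}{22391} - 1 = - \frac{22126}{22391}$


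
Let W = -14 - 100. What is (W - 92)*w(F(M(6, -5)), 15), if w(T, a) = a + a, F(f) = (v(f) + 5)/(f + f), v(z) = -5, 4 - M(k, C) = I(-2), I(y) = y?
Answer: -6180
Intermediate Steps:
M(k, C) = 6 (M(k, C) = 4 - 1*(-2) = 4 + 2 = 6)
W = -114
F(f) = 0 (F(f) = (-5 + 5)/(f + f) = 0/((2*f)) = 0*(1/(2*f)) = 0)
w(T, a) = 2*a
(W - 92)*w(F(M(6, -5)), 15) = (-114 - 92)*(2*15) = -206*30 = -6180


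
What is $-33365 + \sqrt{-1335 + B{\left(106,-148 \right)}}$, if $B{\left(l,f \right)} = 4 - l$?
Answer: $-33365 + i \sqrt{1437} \approx -33365.0 + 37.908 i$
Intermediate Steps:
$-33365 + \sqrt{-1335 + B{\left(106,-148 \right)}} = -33365 + \sqrt{-1335 + \left(4 - 106\right)} = -33365 + \sqrt{-1335 - 102} = -33365 + \sqrt{-1437} = -33365 + i \sqrt{1437}$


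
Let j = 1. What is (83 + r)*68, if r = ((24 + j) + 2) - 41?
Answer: 4692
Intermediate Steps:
r = -14 (r = ((24 + 1) + 2) - 41 = (25 + 2) - 41 = 27 - 41 = -14)
(83 + r)*68 = (83 - 14)*68 = 69*68 = 4692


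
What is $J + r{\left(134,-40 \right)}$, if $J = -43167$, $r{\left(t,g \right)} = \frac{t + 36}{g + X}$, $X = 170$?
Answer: $- \frac{561154}{13} \approx -43166.0$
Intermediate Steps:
$r{\left(t,g \right)} = \frac{36 + t}{170 + g}$ ($r{\left(t,g \right)} = \frac{t + 36}{g + 170} = \frac{36 + t}{170 + g}$)
$J + r{\left(134,-40 \right)} = -43167 + \frac{36 + 134}{170 - 40} = -43167 + \frac{1}{130} \cdot 170 = -43167 + \frac{17}{13} = - \frac{561154}{13}$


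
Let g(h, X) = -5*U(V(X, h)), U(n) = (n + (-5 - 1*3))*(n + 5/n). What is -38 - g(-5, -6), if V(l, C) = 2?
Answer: -173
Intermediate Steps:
U(n) = (-8 + n)*(n + 5/n) (U(n) = (n + (-5 - 3))*(n + 5/n) = (n - 8)*(n + 5/n) = (-8 + n)*(n + 5/n))
g(h, X) = 135 (g(h, X) = -5*(5 + 2² - 40/2 - 8*2) = -5*(5 + 4 - 40*½ - 16) = -5*(5 + 4 - 20 - 16) = -5*(-27) = 135)
-38 - g(-5, -6) = -38 - 1*135 = -38 - 135 = -173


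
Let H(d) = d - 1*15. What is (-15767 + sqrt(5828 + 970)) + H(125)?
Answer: -15657 + sqrt(6798) ≈ -15575.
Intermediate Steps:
H(d) = -15 + d (H(d) = d - 15 = -15 + d)
(-15767 + sqrt(5828 + 970)) + H(125) = (-15767 + sqrt(5828 + 970)) + (-15 + 125) = (-15767 + sqrt(6798)) + 110 = -15657 + sqrt(6798)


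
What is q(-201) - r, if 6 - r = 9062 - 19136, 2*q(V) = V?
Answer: -20361/2 ≈ -10181.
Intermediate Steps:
q(V) = V/2
r = 10080 (r = 6 - (9062 - 19136) = 6 - 1*(-10074) = 6 + 10074 = 10080)
q(-201) - r = (½)*(-201) - 1*10080 = -201/2 - 10080 = -20361/2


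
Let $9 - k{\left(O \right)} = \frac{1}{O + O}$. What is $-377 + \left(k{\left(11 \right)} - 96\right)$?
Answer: $- \frac{10209}{22} \approx -464.05$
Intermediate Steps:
$k{\left(O \right)} = 9 - \frac{1}{2 O}$ ($k{\left(O \right)} = 9 - \frac{1}{O + O} = 9 - \frac{1}{2 O}$)
$-377 + \left(k{\left(11 \right)} - 96\right) = -377 - \left(87 + \frac{1}{22}\right) = -377 + \left(\left(9 - \frac{1}{22}\right) - 96\right) = -377 + \left(\frac{197}{22} - 96\right) = -377 - \frac{1915}{22} = - \frac{10209}{22}$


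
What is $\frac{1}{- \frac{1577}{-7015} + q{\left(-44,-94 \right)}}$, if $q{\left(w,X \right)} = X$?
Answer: $- \frac{7015}{657833} \approx -0.010664$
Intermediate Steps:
$\frac{1}{- \frac{1577}{-7015} + q{\left(-44,-94 \right)}} = \frac{1}{- \frac{1577}{-7015} - 94} = \frac{1}{\left(-1577\right) \left(- \frac{1}{7015}\right) - 94} = \frac{1}{\frac{1577}{7015} - 94} = \frac{1}{- \frac{657833}{7015}} = - \frac{7015}{657833}$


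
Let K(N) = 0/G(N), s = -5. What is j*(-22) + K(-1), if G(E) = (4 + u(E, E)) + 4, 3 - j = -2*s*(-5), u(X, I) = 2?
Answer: -1166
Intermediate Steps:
j = 53 (j = 3 - (-2*(-5))*(-5) = 3 - 10*(-5) = 3 - 1*(-50) = 3 + 50 = 53)
G(E) = 10 (G(E) = (4 + 2) + 4 = 6 + 4 = 10)
K(N) = 0 (K(N) = 0/10 = 0*(⅒) = 0)
j*(-22) + K(-1) = 53*(-22) + 0 = -1166 + 0 = -1166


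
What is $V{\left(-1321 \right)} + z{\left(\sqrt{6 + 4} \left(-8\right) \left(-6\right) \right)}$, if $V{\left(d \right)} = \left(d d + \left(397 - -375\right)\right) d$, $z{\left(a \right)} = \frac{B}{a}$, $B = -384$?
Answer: $-2306218973 - \frac{4 \sqrt{10}}{5} \approx -2.3062 \cdot 10^{9}$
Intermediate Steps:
$z{\left(a \right)} = - \frac{384}{a}$
$V{\left(d \right)} = d \left(772 + d^{2}\right)$ ($V{\left(d \right)} = \left(d^{2} + \left(397 + 375\right)\right) d = \left(d^{2} + 772\right) d = \left(772 + d^{2}\right) d = d \left(772 + d^{2}\right)$)
$V{\left(-1321 \right)} + z{\left(\sqrt{6 + 4} \left(-8\right) \left(-6\right) \right)} = - 1321 \left(772 + \left(-1321\right)^{2}\right) - \frac{384}{\sqrt{6 + 4} \left(-8\right) \left(-6\right)} = - 1321 \left(772 + 1745041\right) - \frac{384}{\sqrt{10} \left(-8\right) \left(-6\right)} = \left(-1321\right) 1745813 - \frac{384}{- 8 \sqrt{10} \left(-6\right)} = -2306218973 - \frac{384}{48 \sqrt{10}} = -2306218973 - 384 \frac{\sqrt{10}}{480} = -2306218973 - \frac{4 \sqrt{10}}{5}$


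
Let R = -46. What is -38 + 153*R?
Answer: -7076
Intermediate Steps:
-38 + 153*R = -38 + 153*(-46) = -38 - 7038 = -7076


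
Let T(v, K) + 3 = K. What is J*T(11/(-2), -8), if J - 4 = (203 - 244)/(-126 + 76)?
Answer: -2651/50 ≈ -53.020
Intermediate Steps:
T(v, K) = -3 + K
J = 241/50 (J = 4 + (203 - 244)/(-126 + 76) = 4 - 41/(-50) = 4 - 41*(-1/50) = 4 + 41/50 = 241/50 ≈ 4.8200)
J*T(11/(-2), -8) = 241*(-3 - 8)/50 = (241/50)*(-11) = -2651/50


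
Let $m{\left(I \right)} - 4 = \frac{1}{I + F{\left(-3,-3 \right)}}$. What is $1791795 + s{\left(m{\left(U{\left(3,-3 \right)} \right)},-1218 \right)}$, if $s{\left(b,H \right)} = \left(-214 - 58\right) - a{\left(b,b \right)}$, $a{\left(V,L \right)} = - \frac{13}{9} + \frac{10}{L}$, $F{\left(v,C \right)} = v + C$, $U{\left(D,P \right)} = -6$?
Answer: $\frac{757813760}{423} \approx 1.7915 \cdot 10^{6}$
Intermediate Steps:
$F{\left(v,C \right)} = C + v$
$a{\left(V,L \right)} = - \frac{13}{9} + \frac{10}{L}$ ($a{\left(V,L \right)} = \left(-13\right) \frac{1}{9} + \frac{10}{L} = - \frac{13}{9} + \frac{10}{L}$)
$m{\left(I \right)} = 4 + \frac{1}{-6 + I}$ ($m{\left(I \right)} = 4 + \frac{1}{I - 6} = 4 + \frac{1}{-6 + I}$)
$s{\left(b,H \right)} = - \frac{2435}{9} - \frac{10}{b}$ ($s{\left(b,H \right)} = \left(-214 - 58\right) - \left(- \frac{13}{9} + \frac{10}{b}\right) = \left(-214 - 58\right) + \left(\frac{13}{9} - \frac{10}{b}\right) = -272 + \left(\frac{13}{9} - \frac{10}{b}\right) = - \frac{2435}{9} - \frac{10}{b}$)
$1791795 + s{\left(m{\left(U{\left(3,-3 \right)} \right)},-1218 \right)} = 1791795 - \left(\frac{2435}{9} + \frac{10}{\frac{1}{-6 - 6} \left(-23 + 4 \left(-6\right)\right)}\right) = 1791795 - \left(\frac{2435}{9} + \frac{10}{\frac{1}{-12} \left(-23 - 24\right)}\right) = 1791795 - \left(\frac{2435}{9} + \frac{10}{\left(- \frac{1}{12}\right) \left(-47\right)}\right) = 1791795 - \left(\frac{2435}{9} + \frac{10}{\frac{47}{12}}\right) = 1791795 - \frac{115525}{423} = \frac{757813760}{423}$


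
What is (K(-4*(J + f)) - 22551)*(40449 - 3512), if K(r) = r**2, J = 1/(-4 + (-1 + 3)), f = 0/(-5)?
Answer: -832818539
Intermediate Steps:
f = 0 (f = 0*(-1/5) = 0)
J = -1/2 (J = 1/(-4 + 2) = 1/(-2) = -1/2 ≈ -0.50000)
(K(-4*(J + f)) - 22551)*(40449 - 3512) = ((-4*(-1/2 + 0))**2 - 22551)*(40449 - 3512) = ((-4*(-1/2))**2 - 22551)*36937 = (2**2 - 22551)*36937 = (4 - 22551)*36937 = -22547*36937 = -832818539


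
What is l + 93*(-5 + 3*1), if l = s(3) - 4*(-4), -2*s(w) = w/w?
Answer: -341/2 ≈ -170.50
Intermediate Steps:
s(w) = -½ (s(w) = -w/(2*w) = -½*1 = -½)
l = 31/2 (l = -½ - 4*(-4) = -½ + 16 = 31/2 ≈ 15.500)
l + 93*(-5 + 3*1) = 31/2 + 93*(-5 + 3*1) = 31/2 + 93*(-5 + 3) = 31/2 + 93*(-2) = 31/2 - 186 = -341/2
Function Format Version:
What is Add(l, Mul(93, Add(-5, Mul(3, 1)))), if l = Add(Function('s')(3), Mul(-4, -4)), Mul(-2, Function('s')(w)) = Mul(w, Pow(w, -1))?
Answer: Rational(-341, 2) ≈ -170.50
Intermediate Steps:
Function('s')(w) = Rational(-1, 2) (Function('s')(w) = Mul(Rational(-1, 2), Mul(w, Pow(w, -1))) = Mul(Rational(-1, 2), 1) = Rational(-1, 2))
l = Rational(31, 2) (l = Add(Rational(-1, 2), Mul(-4, -4)) = Add(Rational(-1, 2), 16) = Rational(31, 2) ≈ 15.500)
Add(l, Mul(93, Add(-5, Mul(3, 1)))) = Add(Rational(31, 2), Mul(93, Add(-5, Mul(3, 1)))) = Add(Rational(31, 2), Mul(93, Add(-5, 3))) = Add(Rational(31, 2), Mul(93, -2)) = Add(Rational(31, 2), -186) = Rational(-341, 2)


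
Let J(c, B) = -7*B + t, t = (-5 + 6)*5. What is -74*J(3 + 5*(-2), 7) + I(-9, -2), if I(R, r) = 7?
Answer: 3263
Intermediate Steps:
t = 5 (t = 1*5 = 5)
J(c, B) = 5 - 7*B (J(c, B) = -7*B + 5 = 5 - 7*B)
-74*J(3 + 5*(-2), 7) + I(-9, -2) = -74*(5 - 7*7) + 7 = -74*(5 - 49) + 7 = -74*(-44) + 7 = 3256 + 7 = 3263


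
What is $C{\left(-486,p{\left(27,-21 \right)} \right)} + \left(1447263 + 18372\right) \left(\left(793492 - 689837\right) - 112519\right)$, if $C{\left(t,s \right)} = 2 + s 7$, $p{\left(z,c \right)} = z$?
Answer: $-12991388449$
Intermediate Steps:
$C{\left(t,s \right)} = 2 + 7 s$
$C{\left(-486,p{\left(27,-21 \right)} \right)} + \left(1447263 + 18372\right) \left(\left(793492 - 689837\right) - 112519\right) = \left(2 + 7 \cdot 27\right) + \left(1447263 + 18372\right) \left(\left(793492 - 689837\right) - 112519\right) = \left(2 + 189\right) + 1465635 \left(103655 - 112519\right) = 191 + 1465635 \left(-8864\right) = 191 - 12991388640 = -12991388449$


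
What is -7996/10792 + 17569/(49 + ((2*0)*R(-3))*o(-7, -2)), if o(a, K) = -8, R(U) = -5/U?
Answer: 47303211/132202 ≈ 357.81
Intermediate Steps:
-7996/10792 + 17569/(49 + ((2*0)*R(-3))*o(-7, -2)) = -7996/10792 + 17569/(49 + ((2*0)*(-5/(-3)))*(-8)) = -7996*1/10792 + 17569/(49 + (0*(-5*(-⅓)))*(-8)) = -1999/2698 + 17569/(49 + (0*(5/3))*(-8)) = -1999/2698 + 17569/(49 + 0*(-8)) = -1999/2698 + 17569/(49 + 0) = -1999/2698 + 17569/49 = 47303211/132202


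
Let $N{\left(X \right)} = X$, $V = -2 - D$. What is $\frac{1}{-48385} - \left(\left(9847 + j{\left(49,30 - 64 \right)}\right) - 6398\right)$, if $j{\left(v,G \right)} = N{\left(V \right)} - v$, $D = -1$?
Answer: $- \frac{164460616}{48385} \approx -3399.0$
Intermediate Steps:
$V = -1$ ($V = -2 - -1 = -2 + 1 = -1$)
$j{\left(v,G \right)} = -1 - v$
$\frac{1}{-48385} - \left(\left(9847 + j{\left(49,30 - 64 \right)}\right) - 6398\right) = \frac{1}{-48385} - \left(\left(9847 - 50\right) - 6398\right) = - \frac{1}{48385} - \left(\left(9847 - 50\right) - 6398\right) = - \frac{1}{48385} - \left(9797 - 6398\right) = - \frac{1}{48385} - 3399 = - \frac{164460616}{48385}$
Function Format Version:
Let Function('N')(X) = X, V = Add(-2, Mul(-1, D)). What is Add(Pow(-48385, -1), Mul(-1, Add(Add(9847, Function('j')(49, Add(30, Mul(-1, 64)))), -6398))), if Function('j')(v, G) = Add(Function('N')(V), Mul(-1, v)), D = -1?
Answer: Rational(-164460616, 48385) ≈ -3399.0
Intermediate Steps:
V = -1 (V = Add(-2, Mul(-1, -1)) = Add(-2, 1) = -1)
Function('j')(v, G) = Add(-1, Mul(-1, v))
Add(Pow(-48385, -1), Mul(-1, Add(Add(9847, Function('j')(49, Add(30, Mul(-1, 64)))), -6398))) = Add(Pow(-48385, -1), Mul(-1, Add(Add(9847, Add(-1, Mul(-1, 49))), -6398))) = Add(Rational(-1, 48385), Mul(-1, Add(Add(9847, Add(-1, -49)), -6398))) = Add(Rational(-1, 48385), Mul(-1, Add(Add(9847, -50), -6398))) = Add(Rational(-1, 48385), Mul(-1, Add(9797, -6398))) = Add(Rational(-1, 48385), Mul(-1, 3399)) = Add(Rational(-1, 48385), -3399) = Rational(-164460616, 48385)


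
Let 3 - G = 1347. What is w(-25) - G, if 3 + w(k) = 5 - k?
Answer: 1371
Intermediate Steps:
G = -1344 (G = 3 - 1*1347 = 3 - 1347 = -1344)
w(k) = 2 - k (w(k) = -3 + (5 - k) = 2 - k)
w(-25) - G = (2 - 1*(-25)) - 1*(-1344) = (2 + 25) + 1344 = 27 + 1344 = 1371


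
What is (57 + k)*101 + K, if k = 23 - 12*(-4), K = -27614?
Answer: -14686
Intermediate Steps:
k = 71 (k = 23 - 1*(-48) = 23 + 48 = 71)
(57 + k)*101 + K = (57 + 71)*101 - 27614 = 128*101 - 27614 = 12928 - 27614 = -14686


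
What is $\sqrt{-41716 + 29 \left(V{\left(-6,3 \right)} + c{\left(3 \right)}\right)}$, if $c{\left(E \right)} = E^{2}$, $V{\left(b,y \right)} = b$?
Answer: $i \sqrt{41629} \approx 204.03 i$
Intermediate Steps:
$\sqrt{-41716 + 29 \left(V{\left(-6,3 \right)} + c{\left(3 \right)}\right)} = \sqrt{-41716 + 29 \left(-6 + 3^{2}\right)} = \sqrt{-41716 + 29 \left(-6 + 9\right)} = \sqrt{-41716 + 29 \cdot 3} = \sqrt{-41716 + 87} = \sqrt{-41629} = i \sqrt{41629}$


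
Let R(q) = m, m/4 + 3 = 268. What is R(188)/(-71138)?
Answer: -530/35569 ≈ -0.014901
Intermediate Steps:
m = 1060 (m = -12 + 4*268 = -12 + 1072 = 1060)
R(q) = 1060
R(188)/(-71138) = 1060/(-71138) = 1060*(-1/71138) = -530/35569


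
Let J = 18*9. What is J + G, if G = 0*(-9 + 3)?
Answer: 162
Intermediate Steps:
J = 162
G = 0 (G = 0*(-6) = 0)
J + G = 162 + 0 = 162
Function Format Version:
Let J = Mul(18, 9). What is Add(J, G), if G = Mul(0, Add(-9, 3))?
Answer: 162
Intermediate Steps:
J = 162
G = 0 (G = Mul(0, -6) = 0)
Add(J, G) = Add(162, 0) = 162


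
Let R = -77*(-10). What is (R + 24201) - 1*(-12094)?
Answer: 37065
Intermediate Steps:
R = 770
(R + 24201) - 1*(-12094) = (770 + 24201) - 1*(-12094) = 24971 + 12094 = 37065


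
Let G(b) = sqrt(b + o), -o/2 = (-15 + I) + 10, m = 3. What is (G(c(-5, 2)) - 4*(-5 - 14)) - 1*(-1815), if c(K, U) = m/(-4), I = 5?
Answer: 1891 + I*sqrt(3)/2 ≈ 1891.0 + 0.86602*I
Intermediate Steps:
c(K, U) = -3/4 (c(K, U) = 3/(-4) = 3*(-1/4) = -3/4)
o = 0 (o = -2*((-15 + 5) + 10) = -2*(-10 + 10) = -2*0 = 0)
G(b) = sqrt(b) (G(b) = sqrt(b + 0) = sqrt(b))
(G(c(-5, 2)) - 4*(-5 - 14)) - 1*(-1815) = (sqrt(-3/4) - 4*(-5 - 14)) - 1*(-1815) = (I*sqrt(3)/2 - 4*(-19)) + 1815 = (I*sqrt(3)/2 + 76) + 1815 = (76 + I*sqrt(3)/2) + 1815 = 1891 + I*sqrt(3)/2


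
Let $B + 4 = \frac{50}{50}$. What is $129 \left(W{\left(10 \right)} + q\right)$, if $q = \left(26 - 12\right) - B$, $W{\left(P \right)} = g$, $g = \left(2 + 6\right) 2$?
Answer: $4257$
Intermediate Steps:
$B = -3$ ($B = -4 + \frac{50}{50} = -4 + 50 \cdot \frac{1}{50} = -4 + 1 = -3$)
$g = 16$ ($g = 8 \cdot 2 = 16$)
$W{\left(P \right)} = 16$
$q = 17$ ($q = \left(26 - 12\right) - -3 = \left(26 - 12\right) + 3 = 14 + 3 = 17$)
$129 \left(W{\left(10 \right)} + q\right) = 129 \left(16 + 17\right) = 129 \cdot 33 = 4257$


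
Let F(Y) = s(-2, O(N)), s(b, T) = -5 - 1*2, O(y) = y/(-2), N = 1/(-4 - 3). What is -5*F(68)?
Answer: 35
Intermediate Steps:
N = -⅐ (N = 1/(-7) = -⅐ ≈ -0.14286)
O(y) = -y/2 (O(y) = y*(-½) = -y/2)
s(b, T) = -7 (s(b, T) = -5 - 2 = -7)
F(Y) = -7
-5*F(68) = -5*(-7) = 35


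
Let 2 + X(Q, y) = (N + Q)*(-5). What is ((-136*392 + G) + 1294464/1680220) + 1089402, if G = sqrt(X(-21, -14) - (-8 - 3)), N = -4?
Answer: 435215108566/420055 + sqrt(134) ≈ 1.0361e+6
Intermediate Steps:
X(Q, y) = 18 - 5*Q (X(Q, y) = -2 + (-4 + Q)*(-5) = -2 + (20 - 5*Q) = 18 - 5*Q)
G = sqrt(134) (G = sqrt((18 - 5*(-21)) - (-8 - 3)) = sqrt((18 + 105) - 1*(-11)) = sqrt(123 + 11) = sqrt(134) ≈ 11.576)
((-136*392 + G) + 1294464/1680220) + 1089402 = ((-136*392 + sqrt(134)) + 1294464/1680220) + 1089402 = ((-53312 + sqrt(134)) + 1294464*(1/1680220)) + 1089402 = ((-53312 + sqrt(134)) + 323616/420055) + 1089402 = (-22393648544/420055 + sqrt(134)) + 1089402 = 435215108566/420055 + sqrt(134)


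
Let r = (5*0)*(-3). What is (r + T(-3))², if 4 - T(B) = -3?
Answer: 49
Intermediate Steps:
T(B) = 7 (T(B) = 4 - 1*(-3) = 4 + 3 = 7)
r = 0 (r = 0*(-3) = 0)
(r + T(-3))² = (0 + 7)² = 7² = 49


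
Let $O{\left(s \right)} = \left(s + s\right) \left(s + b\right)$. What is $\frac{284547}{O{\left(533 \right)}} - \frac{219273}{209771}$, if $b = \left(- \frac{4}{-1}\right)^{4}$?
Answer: $- \frac{41578370155}{58810978018} \approx -0.70698$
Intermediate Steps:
$b = 256$ ($b = \left(\left(-4\right) \left(-1\right)\right)^{4} = 4^{4} = 256$)
$O{\left(s \right)} = 2 s \left(256 + s\right)$ ($O{\left(s \right)} = \left(s + s\right) \left(s + 256\right) = 2 s \left(256 + s\right)$)
$\frac{284547}{O{\left(533 \right)}} - \frac{219273}{209771} = \frac{284547}{2 \cdot 533 \left(256 + 533\right)} - \frac{219273}{209771} = \frac{284547}{2 \cdot 533 \cdot 789} - \frac{219273}{209771} = \frac{284547}{841074} - \frac{219273}{209771} = 284547 \cdot \frac{1}{841074} - \frac{219273}{209771} = \frac{94849}{280358} - \frac{219273}{209771} = - \frac{41578370155}{58810978018}$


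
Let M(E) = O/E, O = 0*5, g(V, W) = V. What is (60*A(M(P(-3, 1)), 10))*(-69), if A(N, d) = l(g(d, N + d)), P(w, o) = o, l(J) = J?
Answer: -41400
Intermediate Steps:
O = 0
M(E) = 0 (M(E) = 0/E = 0)
A(N, d) = d
(60*A(M(P(-3, 1)), 10))*(-69) = (60*10)*(-69) = 600*(-69) = -41400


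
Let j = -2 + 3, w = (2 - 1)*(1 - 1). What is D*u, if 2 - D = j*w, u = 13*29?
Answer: 754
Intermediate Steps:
w = 0 (w = 1*0 = 0)
j = 1
u = 377
D = 2 (D = 2 - 0 = 2 - 1*0 = 2 + 0 = 2)
D*u = 2*377 = 754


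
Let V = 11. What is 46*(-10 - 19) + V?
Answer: -1323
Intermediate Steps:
46*(-10 - 19) + V = 46*(-10 - 19) + 11 = 46*(-29) + 11 = -1334 + 11 = -1323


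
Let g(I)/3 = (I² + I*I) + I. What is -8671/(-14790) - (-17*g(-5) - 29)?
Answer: 1185539/510 ≈ 2324.6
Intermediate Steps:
g(I) = 3*I + 6*I² (g(I) = 3*((I² + I*I) + I) = 3*((I² + I²) + I) = 3*(2*I² + I) = 3*(I + 2*I²) = 3*I + 6*I²)
-8671/(-14790) - (-17*g(-5) - 29) = -8671/(-14790) - (-51*(-5)*(1 + 2*(-5)) - 29) = -8671*(-1/14790) - (-51*(-5)*(1 - 10) - 29) = 299/510 - (-51*(-5)*(-9) - 29) = 299/510 - (-17*135 - 29) = 299/510 - (-2295 - 29) = 299/510 - 1*(-2324) = 299/510 + 2324 = 1185539/510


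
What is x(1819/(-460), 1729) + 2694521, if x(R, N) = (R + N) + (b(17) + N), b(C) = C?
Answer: 1241076341/460 ≈ 2.6980e+6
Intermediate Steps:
x(R, N) = 17 + R + 2*N (x(R, N) = (R + N) + (17 + N) = (N + R) + (17 + N) = 17 + R + 2*N)
x(1819/(-460), 1729) + 2694521 = (17 + 1819/(-460) + 2*1729) + 2694521 = (17 + 1819*(-1/460) + 3458) + 2694521 = (17 - 1819/460 + 3458) + 2694521 = 1596681/460 + 2694521 = 1241076341/460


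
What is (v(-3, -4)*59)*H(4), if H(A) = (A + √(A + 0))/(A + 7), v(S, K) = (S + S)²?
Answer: 12744/11 ≈ 1158.5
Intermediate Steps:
v(S, K) = 4*S² (v(S, K) = (2*S)² = 4*S²)
H(A) = (A + √A)/(7 + A)
(v(-3, -4)*59)*H(4) = ((4*(-3)²)*59)*((4 + √4)/(7 + 4)) = ((4*9)*59)*((4 + 2)/11) = (36*59)*((1/11)*6) = 2124*(6/11) = 12744/11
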